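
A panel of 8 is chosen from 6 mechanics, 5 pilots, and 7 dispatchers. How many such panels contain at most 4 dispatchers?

Split by how many dispatchers are chosen (0 through 4).
Sum: C(7,0)·C(11,8) + C(7,1)·C(11,7) + C(7,2)·C(11,6) + C(7,3)·C(11,5) + C(7,4)·C(11,4) = 165 + 2310 + 9702 + 16170 + 11550 = 39897.

39897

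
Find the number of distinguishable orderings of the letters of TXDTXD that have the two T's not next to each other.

60

There are 6!/(2!·2!·2!) = 90 arrangements of TXDTXD in total.
If the two T's are adjacent, glue them into one block, leaving 5 items to arrange: (5)!/(2!·2!) = 30 ways.
Hence 90 − 30 = 60.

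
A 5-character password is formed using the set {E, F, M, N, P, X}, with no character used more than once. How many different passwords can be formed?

720

With no repetition, fill the 5 characters in order: 6 choices, then 5, down to 2.
6 × 5 × 4 × 3 × 2 = 720.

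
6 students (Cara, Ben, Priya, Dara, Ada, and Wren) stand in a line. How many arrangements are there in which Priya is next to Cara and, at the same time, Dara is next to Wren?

Treat {Priya,Cara} as one block (2 orders) and {Dara,Wren} as another (2 orders).
That leaves 4 units to arrange: 2 × 2 × 4! = 4 × 24 = 96.

96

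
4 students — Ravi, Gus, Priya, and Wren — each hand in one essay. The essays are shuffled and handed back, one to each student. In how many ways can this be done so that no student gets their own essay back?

9

Count assignments avoiding every fixed point. For any j of the 4 students fixed to their own essay, the other 4−j can be arranged in (4−j)! ways.
By inclusion–exclusion this is Σ_{j=0}^{4} (−1)^j C(4,j)·(4−j)!.
Computing: 24 − 24 + 12 − 4 + 1 = 9.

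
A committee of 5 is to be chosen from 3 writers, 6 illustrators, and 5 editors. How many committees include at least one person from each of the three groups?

Unrestricted: C(14,5) = 2002 ways to pick any 5 of the 14.
Selections missing a whole group: no writers → C(11,5) = 462; no illustrators → C(8,5) = 56; no editors → C(9,5) = 126.
Add back selections omitting two groups (i.e. drawn from a single group): C(3,5) + C(6,5) + C(5,5) = 7.
By inclusion–exclusion: 2002 − 644 + 7 = 1365.

1365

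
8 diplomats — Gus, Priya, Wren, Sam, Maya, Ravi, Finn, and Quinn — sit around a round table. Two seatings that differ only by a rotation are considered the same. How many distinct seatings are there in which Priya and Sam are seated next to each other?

1440

Glue Priya and Sam into a block (2 internal orders). Seating 7 units around a circle gives (6)! arrangements.
So 2 × (6)! = 2 × 720 = 1440.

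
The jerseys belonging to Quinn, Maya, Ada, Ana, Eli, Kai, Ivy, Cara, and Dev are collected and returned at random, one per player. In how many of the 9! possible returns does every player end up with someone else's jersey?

Count assignments avoiding every fixed point. For any j of the 9 players fixed to their old jersey, the other 9−j can be arranged in (9−j)! ways.
By inclusion–exclusion this is Σ_{j=0}^{9} (−1)^j C(9,j)·(9−j)!.
Computing: 362880 − 362880 + 181440 − 60480 + 15120 − 3024 + 504 − 72 + 9 − 1 = 133496.

133496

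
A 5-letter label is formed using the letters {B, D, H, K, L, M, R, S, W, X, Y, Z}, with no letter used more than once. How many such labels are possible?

95040

This is a permutation of 5 out of 12: P(12,5) = 12!/7!.
That product is 12 × 11 × 10 × 9 × 8 = 95040.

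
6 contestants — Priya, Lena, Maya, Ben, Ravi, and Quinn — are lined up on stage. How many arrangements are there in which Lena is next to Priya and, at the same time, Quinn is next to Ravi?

96

Treat {Lena,Priya} as one block (2 orders) and {Quinn,Ravi} as another (2 orders).
That leaves 4 units to arrange: 2 × 2 × 4! = 4 × 24 = 96.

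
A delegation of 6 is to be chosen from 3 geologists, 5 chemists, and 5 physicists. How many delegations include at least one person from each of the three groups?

With no constraint there are C(13,6) = 1716 possible selections.
Subtract selections that omit an entire group: no geologists → C(10,6) = 210; no chemists → C(8,6) = 28; no physicists → C(8,6) = 28.
Add back selections omitting two groups (i.e. drawn from a single group): C(3,6) + C(5,6) + C(5,6) = 0.
By inclusion–exclusion: 1716 − 266 + 0 = 1450.

1450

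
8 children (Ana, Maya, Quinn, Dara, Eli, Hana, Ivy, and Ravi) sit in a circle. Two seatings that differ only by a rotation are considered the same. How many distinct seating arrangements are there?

5040

Around a circle, 8 distinct people have 8!/8 = (7)! = 5040 rotationally distinct seatings.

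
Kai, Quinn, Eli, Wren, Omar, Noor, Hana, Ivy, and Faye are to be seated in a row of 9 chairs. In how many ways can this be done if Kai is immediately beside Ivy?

80640

Glue Kai and Ivy into one block (2 internal orders), leaving 8 units to arrange in a row.
So the count is 2·(8)! = 80640.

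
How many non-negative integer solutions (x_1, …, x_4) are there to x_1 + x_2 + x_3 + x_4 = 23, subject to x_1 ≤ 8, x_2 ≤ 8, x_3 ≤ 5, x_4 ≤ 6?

35

Ignoring the caps, the number of non-negative solutions to x_1+…+x_4 = 23 is C(26,3) = 2600.
Subtract solutions that violate a single cap (substitute x_i' = x_i − (cap_i+1)): x_1 ≥ 9 gives C(17,3) = 680; x_2 ≥ 9 gives C(17,3) = 680; x_3 ≥ 6 gives C(20,3) = 1140; x_4 ≥ 7 gives C(19,3) = 969. Together 3469.
Add back pairs where two caps are both exceeded: 56 + 165 + 120 + 165 + 120 + 286 = 912.
Subtract triples: 0 + 0 + 4 + 4 = 8.
By inclusion–exclusion the count is 2600 − 3469 + 912 − 8 = 35.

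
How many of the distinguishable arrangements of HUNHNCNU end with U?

With the last slot taken by U, it remains to arrange the other 7 letters (HNHNCNU).
Those 7 letters have H appearing twice and N appearing 3 times, giving (7)!/(3!·2!) = 420.

420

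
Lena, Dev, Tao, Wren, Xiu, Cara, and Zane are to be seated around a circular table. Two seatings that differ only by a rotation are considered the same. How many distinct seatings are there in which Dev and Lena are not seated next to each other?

Without the restriction there are (6)! = 720 seatings.
Seatings with Dev beside Lena: treat them as a block with 2 internal orders, giving 2 × (5)! = 240.
Subtracting, 720 − 240 = 480.

480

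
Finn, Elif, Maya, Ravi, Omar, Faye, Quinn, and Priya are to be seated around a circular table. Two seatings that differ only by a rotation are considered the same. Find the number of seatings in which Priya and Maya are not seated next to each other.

3600

All circular seatings of 8 people number (7)! = 5040.
Those with Priya next to Maya: fuse the pair into one unit and seat 7 units around a circle — 2·(6)! = 1440.
Subtracting, 5040 − 1440 = 3600.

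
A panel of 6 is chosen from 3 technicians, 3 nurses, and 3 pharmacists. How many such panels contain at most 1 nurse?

19

Split by how many nurses are chosen (0 through 1).
Sum: C(3,0)·C(6,6) + C(3,1)·C(6,5) = 1 + 18 = 19.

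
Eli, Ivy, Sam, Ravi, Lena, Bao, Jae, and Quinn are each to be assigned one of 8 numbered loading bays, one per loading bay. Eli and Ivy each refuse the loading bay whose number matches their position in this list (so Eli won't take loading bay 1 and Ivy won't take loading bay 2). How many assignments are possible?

30960

Let Aᵢ (for i ∈ {1, 2}) be the placements that put person i in their forbidden loading bay. Any j of these fix j positions, leaving (8−j)! ways to fill the rest, and there are C(2,j) ways to pick which j.
By inclusion–exclusion, the number of valid placements is Σ_{j=0}^{2} (−1)^j C(2,j)·(8−j)!.
Computing: 40320 − 10080 + 720 = 30960.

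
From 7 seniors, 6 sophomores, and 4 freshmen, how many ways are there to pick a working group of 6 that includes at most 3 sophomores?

Split by how many sophomores are chosen (0 through 3).
Sum: C(6,0)·C(11,6) + C(6,1)·C(11,5) + C(6,2)·C(11,4) + C(6,3)·C(11,3) = 462 + 2772 + 4950 + 3300 = 11484.

11484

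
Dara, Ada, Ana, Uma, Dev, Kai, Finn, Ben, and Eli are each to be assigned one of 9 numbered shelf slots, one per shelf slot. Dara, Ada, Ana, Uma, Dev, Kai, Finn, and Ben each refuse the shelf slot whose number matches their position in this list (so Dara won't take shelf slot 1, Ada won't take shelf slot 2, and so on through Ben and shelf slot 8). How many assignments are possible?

Let Aᵢ (for 1 ≤ i ≤ 8) be the placements that put person i in their forbidden shelf slot. Any j of these fix j positions, leaving (9−j)! ways to fill the rest, and there are C(8,j) ways to pick which j.
By inclusion–exclusion, the number of valid placements is Σ_{j=0}^{8} (−1)^j C(8,j)·(9−j)!.
Computing: 362880 − 322560 + 141120 − 40320 + 8400 − 1344 + 168 − 16 + 1 = 148329.

148329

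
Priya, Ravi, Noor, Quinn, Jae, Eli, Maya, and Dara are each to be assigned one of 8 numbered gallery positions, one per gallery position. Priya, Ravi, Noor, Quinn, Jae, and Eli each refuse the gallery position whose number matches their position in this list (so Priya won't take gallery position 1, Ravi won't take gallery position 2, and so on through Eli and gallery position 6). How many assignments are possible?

Let Aᵢ (for 1 ≤ i ≤ 6) be the placements that put person i in their forbidden gallery position. Any j of these fix j positions, leaving (8−j)! ways to fill the rest, and there are C(6,j) ways to pick which j.
By inclusion–exclusion, the number of valid placements is Σ_{j=0}^{6} (−1)^j C(6,j)·(8−j)!.
Computing: 40320 − 30240 + 10800 − 2400 + 360 − 36 + 2 = 18806.

18806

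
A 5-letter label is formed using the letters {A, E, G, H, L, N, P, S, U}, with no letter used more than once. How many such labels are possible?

With no repetition, fill the 5 letters in order: 9 choices, then 8, down to 5.
That product is 9 × 8 × 7 × 6 × 5 = 15120.

15120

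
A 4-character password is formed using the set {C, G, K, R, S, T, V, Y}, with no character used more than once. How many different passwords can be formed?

This is a permutation of 4 out of 8: P(8,4) = 8!/4!.
8 × 7 × 6 × 5 = 1680.

1680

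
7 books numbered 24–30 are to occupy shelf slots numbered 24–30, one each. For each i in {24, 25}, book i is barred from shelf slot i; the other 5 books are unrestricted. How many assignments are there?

Let Aᵢ (for i ∈ {24, 25}) be the placements that put book i in its forbidden shelf slot. Any j of these fix j positions, leaving (7−j)! ways to fill the rest, and there are C(2,j) ways to pick which j.
By inclusion–exclusion, the number of valid placements is Σ_{j=0}^{2} (−1)^j C(2,j)·(7−j)!.
Computing: 5040 − 1440 + 120 = 3720.

3720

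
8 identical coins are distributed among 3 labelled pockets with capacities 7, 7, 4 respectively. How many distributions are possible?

33

By stars and bars, unrestricted non-negative solutions to x_1+…+x_3 = 8 number C(8+2,2) = 45.
Subtract solutions that violate a single cap (substitute x_i' = x_i − (cap_i+1)): x_1 ≥ 8 gives C(2,2) = 1; x_2 ≥ 8 gives C(2,2) = 1; x_3 ≥ 5 gives C(5,2) = 10. Together 12.
No two caps can be exceeded simultaneously, so the pair terms are all 0.
By inclusion–exclusion the count is 45 − 12 + 0 = 33.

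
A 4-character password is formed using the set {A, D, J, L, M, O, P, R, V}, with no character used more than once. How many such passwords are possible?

3024

Choose and order 4 of the 9 symbols: the first character has 9 options, the next 8, then 7, 6.
That product is 9 × 8 × 7 × 6 = 3024.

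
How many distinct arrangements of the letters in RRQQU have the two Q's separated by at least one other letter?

18

There are 5!/(2!·2!) = 30 arrangements of RRQQU in total.
If the two Q's are adjacent, glue them into one block, leaving 4 items to arrange: (4)!/(2!) = 12 ways.
Subtracting, 30 − 12 = 18 arrangements keep the Q's apart.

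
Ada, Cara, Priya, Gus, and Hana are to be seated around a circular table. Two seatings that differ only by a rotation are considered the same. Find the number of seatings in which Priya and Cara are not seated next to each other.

All circular seatings of 5 people number (4)! = 24.
Seatings with Priya beside Cara: treat them as a block with 2 internal orders, giving 2 × (3)! = 12.
Subtracting, 24 − 12 = 12.

12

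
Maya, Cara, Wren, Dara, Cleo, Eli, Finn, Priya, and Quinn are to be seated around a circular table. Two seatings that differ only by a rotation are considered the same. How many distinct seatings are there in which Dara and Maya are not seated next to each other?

All circular seatings of 9 people number (8)! = 40320.
Those with Dara next to Maya: fuse the pair into one unit and seat 8 units around a circle — 2·(7)! = 10080.
Subtracting, 40320 − 10080 = 30240.

30240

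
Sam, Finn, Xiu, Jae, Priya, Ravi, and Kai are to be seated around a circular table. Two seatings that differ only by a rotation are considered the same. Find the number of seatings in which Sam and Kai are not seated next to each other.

Without the restriction there are (6)! = 720 seatings.
Those with Sam next to Kai: fuse the pair into one unit and seat 6 units around a circle — 2·(5)! = 240.
Subtracting, 720 − 240 = 480.

480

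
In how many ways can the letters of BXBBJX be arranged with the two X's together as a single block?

Treat the 2 copies of X as a single block. The multiset to arrange is then {XX, B, B, B, J}, 5 items in all.
That gives (5)!/(3!) = 20 arrangements.

20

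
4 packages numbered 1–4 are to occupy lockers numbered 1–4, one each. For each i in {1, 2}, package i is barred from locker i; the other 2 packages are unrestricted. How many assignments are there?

Let Aᵢ (for i ∈ {1, 2}) be the placements that put package i in its forbidden locker. Any j of these fix j positions, leaving (4−j)! ways to fill the rest, and there are C(2,j) ways to pick which j.
By inclusion–exclusion, the number of valid placements is Σ_{j=0}^{2} (−1)^j C(2,j)·(4−j)!.
Computing: 24 − 12 + 2 = 14.

14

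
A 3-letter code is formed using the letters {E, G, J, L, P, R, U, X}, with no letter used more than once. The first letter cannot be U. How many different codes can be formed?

294

The first letter has 8−1 = 7 choices (anything except U).
The remaining 2 letters are filled from the other 7 symbols without repetition: 7 × 6 = 42.
Total: 7 × 42 = 294.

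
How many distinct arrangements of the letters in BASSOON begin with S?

360

Fix S in the first position and arrange the remaining 6 letters.
Those 6 letters have O appearing twice, giving (6)!/(2!) = 360.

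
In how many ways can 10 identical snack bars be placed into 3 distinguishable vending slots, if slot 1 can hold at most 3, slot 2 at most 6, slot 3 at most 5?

14

By stars and bars, unrestricted non-negative solutions to x_1+…+x_3 = 10 number C(10+2,2) = 66.
Subtract solutions that violate a single cap (substitute x_i' = x_i − (cap_i+1)): x_1 ≥ 4 gives C(8,2) = 28; x_2 ≥ 7 gives C(5,2) = 10; x_3 ≥ 6 gives C(6,2) = 15. Together 53.
Add back pairs where two caps are both exceeded: 0 + 1 + 0 = 1.
By inclusion–exclusion the count is 66 − 53 + 1 = 14.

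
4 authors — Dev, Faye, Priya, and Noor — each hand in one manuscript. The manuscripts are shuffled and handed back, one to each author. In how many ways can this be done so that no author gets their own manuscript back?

9

Count assignments avoiding every fixed point. For any j of the 4 authors fixed to their own manuscript, the other 4−j can be arranged in (4−j)! ways.
By inclusion–exclusion this is Σ_{j=0}^{4} (−1)^j C(4,j)·(4−j)!.
Computing: 24 − 24 + 12 − 4 + 1 = 9.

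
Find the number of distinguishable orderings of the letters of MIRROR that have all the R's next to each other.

24

Treat the 3 copies of R as a single block. The multiset to arrange is then {RRR, I, M, O}, 4 items in all.
All 4 items are distinct, so there are (4)! = 24 arrangements.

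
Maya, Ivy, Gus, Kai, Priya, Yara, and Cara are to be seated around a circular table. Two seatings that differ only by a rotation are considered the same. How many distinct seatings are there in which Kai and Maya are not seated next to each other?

All circular seatings of 7 people number (6)! = 720.
Those with Kai next to Maya: fuse the pair into one unit and seat 6 units around a circle — 2·(5)! = 240.
Subtracting, 720 − 240 = 480.

480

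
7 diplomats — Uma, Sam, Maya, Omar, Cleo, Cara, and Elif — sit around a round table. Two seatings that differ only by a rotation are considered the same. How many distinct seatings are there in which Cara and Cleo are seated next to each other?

240

Treat {Cara, Cleo} as one unit (2 internal orders) and seat the resulting 6 units around the table: (5)! circular arrangements.
So 2 × (5)! = 2 × 120 = 240.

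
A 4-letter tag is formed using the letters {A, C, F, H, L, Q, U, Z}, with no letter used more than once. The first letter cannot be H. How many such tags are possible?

The first letter has 8−1 = 7 choices (anything except H).
The remaining 3 letters are filled from the other 7 symbols without repetition: 7 × 6 × 5 = 210.
Total: 7 × 210 = 1470.

1470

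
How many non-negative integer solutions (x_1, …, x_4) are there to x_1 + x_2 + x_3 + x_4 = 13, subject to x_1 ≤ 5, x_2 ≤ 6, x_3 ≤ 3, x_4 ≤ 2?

19

Without the upper bounds there are C(16,3) = 560 ways to split 13 among 4 variables.
Subtract solutions that violate a single cap (substitute x_i' = x_i − (cap_i+1)): x_1 ≥ 6 gives C(10,3) = 120; x_2 ≥ 7 gives C(9,3) = 84; x_3 ≥ 4 gives C(12,3) = 220; x_4 ≥ 3 gives C(13,3) = 286. Together 710.
Add back pairs where two caps are both exceeded: 1 + 20 + 35 + 10 + 20 + 84 = 170.
Subtract triples: 0 + 0 + 1 + 0 = 1.
By inclusion–exclusion the count is 560 − 710 + 170 − 1 = 19.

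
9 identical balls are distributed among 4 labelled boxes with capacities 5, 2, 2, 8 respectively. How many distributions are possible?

53

Without the upper bounds there are C(12,3) = 220 ways to split 9 among 4 boxes.
Subtract solutions that violate a single cap (substitute x_i' = x_i − (cap_i+1)): x_1 ≥ 6 gives C(6,3) = 20; x_2 ≥ 3 gives C(9,3) = 84; x_3 ≥ 3 gives C(9,3) = 84; x_4 ≥ 9 gives C(3,3) = 1. Together 189.
Add back pairs where two caps are both exceeded: 1 + 1 + 0 + 20 + 0 + 0 = 22.
By inclusion–exclusion the count is 220 − 189 + 22 = 53.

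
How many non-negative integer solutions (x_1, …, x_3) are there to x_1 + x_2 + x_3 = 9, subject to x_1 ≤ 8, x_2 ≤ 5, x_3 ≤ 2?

Ignoring the caps, the number of non-negative solutions to x_1+…+x_3 = 9 is C(11,2) = 55.
Subtract solutions that violate a single cap (substitute x_i' = x_i − (cap_i+1)): x_1 ≥ 9 gives C(2,2) = 1; x_2 ≥ 6 gives C(5,2) = 10; x_3 ≥ 3 gives C(8,2) = 28. Together 39.
Add back pairs where two caps are both exceeded: 0 + 0 + 1 = 1.
By inclusion–exclusion the count is 55 − 39 + 1 = 17.

17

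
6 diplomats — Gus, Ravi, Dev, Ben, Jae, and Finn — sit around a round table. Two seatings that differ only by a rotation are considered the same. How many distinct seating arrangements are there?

120

Seat Gus anywhere (absorbing the rotational symmetry), then permute the other 5: (5)! = 120.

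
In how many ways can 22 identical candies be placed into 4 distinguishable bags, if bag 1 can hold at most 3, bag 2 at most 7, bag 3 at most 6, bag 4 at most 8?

10

By stars and bars, unrestricted non-negative solutions to x_1+…+x_4 = 22 number C(22+3,3) = 2300.
Subtract solutions that violate a single cap (substitute x_i' = x_i − (cap_i+1)): x_1 ≥ 4 gives C(21,3) = 1330; x_2 ≥ 8 gives C(17,3) = 680; x_3 ≥ 7 gives C(18,3) = 816; x_4 ≥ 9 gives C(16,3) = 560. Together 3386.
Add back pairs where two caps are both exceeded: 286 + 364 + 220 + 120 + 56 + 84 = 1130.
Subtract triples: 20 + 4 + 10 + 0 = 34.
By inclusion–exclusion the count is 2300 − 3386 + 1130 − 34 = 10.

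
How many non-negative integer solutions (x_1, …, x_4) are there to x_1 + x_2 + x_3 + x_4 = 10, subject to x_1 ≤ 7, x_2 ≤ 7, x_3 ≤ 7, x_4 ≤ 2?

By stars and bars, unrestricted non-negative solutions to x_1+…+x_4 = 10 number C(10+3,3) = 286.
Subtract solutions that violate a single cap (substitute x_i' = x_i − (cap_i+1)): x_1 ≥ 8 gives C(5,3) = 10; x_2 ≥ 8 gives C(5,3) = 10; x_3 ≥ 8 gives C(5,3) = 10; x_4 ≥ 3 gives C(10,3) = 120. Together 150.
No two caps can be exceeded simultaneously, so the pair terms are all 0.
By inclusion–exclusion the count is 286 − 150 + 0 = 136.

136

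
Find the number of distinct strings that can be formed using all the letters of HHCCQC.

Letter multiplicities in HHCCQC: C×3, H×2, Q×1.
The number of distinct arrangements is 6!/(3!·2!) = 720/12 = 60.

60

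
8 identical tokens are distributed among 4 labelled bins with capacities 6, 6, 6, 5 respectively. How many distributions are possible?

Without the upper bounds there are C(11,3) = 165 ways to split 8 among 4 bins.
Subtract solutions that violate a single cap (substitute x_i' = x_i − (cap_i+1)): x_1 ≥ 7 gives C(4,3) = 4; x_2 ≥ 7 gives C(4,3) = 4; x_3 ≥ 7 gives C(4,3) = 4; x_4 ≥ 6 gives C(5,3) = 10. Together 22.
No two caps can be exceeded simultaneously, so the pair terms are all 0.
By inclusion–exclusion the count is 165 − 22 + 0 = 143.

143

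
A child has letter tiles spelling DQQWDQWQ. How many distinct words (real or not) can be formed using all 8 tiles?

The 8 letters of DQQWDQWQ have repeats: D appearing twice, Q appearing 4 times, and W appearing twice.
The number of distinct arrangements is 8!/(4!·2!·2!) = 40320/96 = 420.

420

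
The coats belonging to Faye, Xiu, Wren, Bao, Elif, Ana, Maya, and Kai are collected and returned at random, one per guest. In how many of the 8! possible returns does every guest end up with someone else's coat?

This is the derangement count D_8: permutations of 8 items with no fixed point.
By inclusion–exclusion this is Σ_{j=0}^{8} (−1)^j C(8,j)·(8−j)!.
Computing: 40320 − 40320 + 20160 − 6720 + 1680 − 336 + 56 − 8 + 1 = 14833.

14833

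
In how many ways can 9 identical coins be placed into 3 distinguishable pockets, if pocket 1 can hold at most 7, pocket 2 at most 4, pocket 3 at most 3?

By stars and bars, unrestricted non-negative solutions to x_1+…+x_3 = 9 number C(9+2,2) = 55.
Subtract solutions that violate a single cap (substitute x_i' = x_i − (cap_i+1)): x_1 ≥ 8 gives C(3,2) = 3; x_2 ≥ 5 gives C(6,2) = 15; x_3 ≥ 4 gives C(7,2) = 21. Together 39.
Add back pairs where two caps are both exceeded: 0 + 0 + 1 = 1.
By inclusion–exclusion the count is 55 − 39 + 1 = 17.

17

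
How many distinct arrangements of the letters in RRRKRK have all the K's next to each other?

Treat the 2 copies of K as a single block. The multiset to arrange is then {KK, R, R, R, R}, 5 items in all.
That gives (5)!/(4!) = 5 arrangements.

5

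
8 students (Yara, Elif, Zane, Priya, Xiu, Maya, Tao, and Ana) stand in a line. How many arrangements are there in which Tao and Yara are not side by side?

30240

Of the 8! = 40320 arrangements, those with Tao and Yara adjacent number 2 × 7! = 10080 (treat the pair as a block with 2 internal orders).
Complementary counting: 40320 − 10080 = 30240.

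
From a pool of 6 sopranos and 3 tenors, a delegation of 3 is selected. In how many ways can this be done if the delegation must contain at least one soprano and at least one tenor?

63

Total 3-person selections from all 9: C(9,3) = 84.
Subtract selections that omit an entire group: no sopranos → C(3,3) = 1; no tenors → C(6,3) = 20.
Both groups omitted at once is impossible, so 84 − 21 = 63.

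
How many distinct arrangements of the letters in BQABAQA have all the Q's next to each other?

60

Treat the 2 copies of Q as a single block. The multiset to arrange is then {QQ, A, A, A, B, B}, 6 items in all.
That gives (6)!/(3!·2!) = 60 arrangements.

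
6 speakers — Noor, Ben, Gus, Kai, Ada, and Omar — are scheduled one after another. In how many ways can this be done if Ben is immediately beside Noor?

240

Place the 4 others and the Ben-Noor pair as 5 objects in a line; the pair has 2 internal arrangements.
So the count is 2·(5)! = 240.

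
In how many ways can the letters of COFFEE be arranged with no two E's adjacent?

Total arrangements of COFFEE: 6!/(2!·2!) = 180.
Arrangements with the E's together: treat EE as one letter, giving (5)!/(2!) = 60.
Hence 180 − 60 = 120.

120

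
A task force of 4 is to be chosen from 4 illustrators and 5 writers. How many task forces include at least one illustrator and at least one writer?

120

Total 4-person selections from all 9: C(9,4) = 126.
Selections missing a whole group: no illustrators → C(5,4) = 5; no writers → C(4,4) = 1.
Both groups omitted at once is impossible, so 126 − 6 = 120.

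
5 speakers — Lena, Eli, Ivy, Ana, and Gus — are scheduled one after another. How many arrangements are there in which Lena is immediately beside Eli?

Treat {Lena, Eli} as a single unit. There are 4 units to order, and the pair itself can be ordered 2 ways.
So the count is 2·(4)! = 48.

48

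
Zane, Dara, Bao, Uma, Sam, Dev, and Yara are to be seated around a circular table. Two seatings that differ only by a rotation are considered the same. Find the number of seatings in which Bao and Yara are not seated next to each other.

Without the restriction there are (6)! = 720 seatings.
Those with Bao next to Yara: fuse the pair into one unit and seat 6 units around a circle — 2·(5)! = 240.
Subtracting, 720 − 240 = 480.

480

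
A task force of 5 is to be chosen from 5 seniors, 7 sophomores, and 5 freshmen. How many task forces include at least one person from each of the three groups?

With no constraint there are C(17,5) = 6188 possible selections.
Subtract selections that omit an entire group: no seniors → C(12,5) = 792; no sophomores → C(10,5) = 252; no freshmen → C(12,5) = 792.
Add back selections omitting two groups (i.e. drawn from a single group): C(5,5) + C(7,5) + C(5,5) = 23.
By inclusion–exclusion: 6188 − 1836 + 23 = 4375.

4375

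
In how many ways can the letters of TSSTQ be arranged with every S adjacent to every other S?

Treat the 2 copies of S as a single block. The multiset to arrange is then {SS, Q, T, T}, 4 items in all.
That gives (4)!/(2!) = 12 arrangements.

12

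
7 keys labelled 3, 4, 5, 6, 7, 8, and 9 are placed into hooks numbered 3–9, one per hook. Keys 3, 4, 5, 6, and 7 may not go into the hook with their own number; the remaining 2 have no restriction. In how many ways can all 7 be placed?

Let Aᵢ (for 3 ≤ i ≤ 7) be the placements that put key i in its forbidden hook. Any j of these fix j positions, leaving (7−j)! ways to fill the rest, and there are C(5,j) ways to pick which j.
By inclusion–exclusion, the number of valid placements is Σ_{j=0}^{5} (−1)^j C(5,j)·(7−j)!.
Computing: 5040 − 3600 + 1200 − 240 + 30 − 2 = 2428.

2428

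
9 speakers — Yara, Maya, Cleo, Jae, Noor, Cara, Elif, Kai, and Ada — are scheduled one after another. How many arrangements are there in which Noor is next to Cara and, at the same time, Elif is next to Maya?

Treat {Noor,Cara} as one block (2 orders) and {Elif,Maya} as another (2 orders).
That leaves 7 units to arrange: 2 × 2 × 7! = 4 × 5040 = 20160.

20160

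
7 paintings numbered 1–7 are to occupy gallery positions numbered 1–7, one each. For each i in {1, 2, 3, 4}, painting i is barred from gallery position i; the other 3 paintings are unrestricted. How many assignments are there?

Let Aᵢ (for 1 ≤ i ≤ 4) be the placements that put painting i in its forbidden gallery position. Any j of these fix j positions, leaving (7−j)! ways to fill the rest, and there are C(4,j) ways to pick which j.
By inclusion–exclusion, the number of valid placements is Σ_{j=0}^{4} (−1)^j C(4,j)·(7−j)!.
Computing: 5040 − 2880 + 720 − 96 + 6 = 2790.

2790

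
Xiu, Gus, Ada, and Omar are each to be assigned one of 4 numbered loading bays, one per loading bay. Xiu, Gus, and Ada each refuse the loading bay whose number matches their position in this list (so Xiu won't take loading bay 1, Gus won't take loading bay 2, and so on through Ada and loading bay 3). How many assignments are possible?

11

Let Aᵢ (for i ∈ {1, 2, 3}) be the placements that put person i in their forbidden loading bay. Any j of these fix j positions, leaving (4−j)! ways to fill the rest, and there are C(3,j) ways to pick which j.
By inclusion–exclusion, the number of valid placements is Σ_{j=0}^{3} (−1)^j C(3,j)·(4−j)!.
Computing: 24 − 18 + 6 − 1 = 11.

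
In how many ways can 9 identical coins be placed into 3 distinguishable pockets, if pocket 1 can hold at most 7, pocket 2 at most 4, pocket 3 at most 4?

22

By stars and bars, unrestricted non-negative solutions to x_1+…+x_3 = 9 number C(9+2,2) = 55.
Subtract solutions that violate a single cap (substitute x_i' = x_i − (cap_i+1)): x_1 ≥ 8 gives C(3,2) = 3; x_2 ≥ 5 gives C(6,2) = 15; x_3 ≥ 5 gives C(6,2) = 15. Together 33.
No two caps can be exceeded simultaneously, so the pair terms are all 0.
By inclusion–exclusion the count is 55 − 33 + 0 = 22.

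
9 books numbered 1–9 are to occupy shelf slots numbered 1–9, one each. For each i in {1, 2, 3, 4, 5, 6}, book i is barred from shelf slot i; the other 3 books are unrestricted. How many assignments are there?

Let Aᵢ (for 1 ≤ i ≤ 6) be the placements that put book i in its forbidden shelf slot. Any j of these fix j positions, leaving (9−j)! ways to fill the rest, and there are C(6,j) ways to pick which j.
By inclusion–exclusion, the number of valid placements is Σ_{j=0}^{6} (−1)^j C(6,j)·(9−j)!.
Computing: 362880 − 241920 + 75600 − 14400 + 1800 − 144 + 6 = 183822.

183822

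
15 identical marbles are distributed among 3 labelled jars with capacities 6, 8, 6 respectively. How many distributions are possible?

Ignoring the caps, the number of non-negative solutions to x_1+…+x_3 = 15 is C(17,2) = 136.
Subtract solutions that violate a single cap (substitute x_i' = x_i − (cap_i+1)): x_1 ≥ 7 gives C(10,2) = 45; x_2 ≥ 9 gives C(8,2) = 28; x_3 ≥ 7 gives C(10,2) = 45. Together 118.
Add back pairs where two caps are both exceeded: 0 + 3 + 0 = 3.
By inclusion–exclusion the count is 136 − 118 + 3 = 21.

21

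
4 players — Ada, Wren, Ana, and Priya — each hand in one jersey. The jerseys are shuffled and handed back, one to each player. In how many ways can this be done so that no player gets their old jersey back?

9

This is the derangement count D_4: permutations of 4 items with no fixed point.
By inclusion–exclusion this is Σ_{j=0}^{4} (−1)^j C(4,j)·(4−j)!.
Computing: 24 − 24 + 12 − 4 + 1 = 9.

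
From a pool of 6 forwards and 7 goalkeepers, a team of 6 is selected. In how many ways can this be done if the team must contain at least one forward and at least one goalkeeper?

1708

Unrestricted: C(13,6) = 1716 ways to pick any 6 of the 13.
Selections missing a whole group: no forwards → C(7,6) = 7; no goalkeepers → C(6,6) = 1.
Both groups omitted at once is impossible, so 1716 − 8 = 1708.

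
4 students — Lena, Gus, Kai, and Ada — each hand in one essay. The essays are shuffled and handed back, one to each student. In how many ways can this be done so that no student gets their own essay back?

Let Aᵢ be the assignments in which student i gets their own essay. We want the size of the complement of A₁∪…∪A_4.
By inclusion–exclusion this is Σ_{j=0}^{4} (−1)^j C(4,j)·(4−j)!.
Computing: 24 − 24 + 12 − 4 + 1 = 9.

9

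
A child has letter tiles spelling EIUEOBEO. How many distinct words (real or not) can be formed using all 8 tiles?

3360

EIUEOBEO has 8 letters with E appearing 3 times and O appearing twice.
So there are 8! / (3!·2!) = 3360 distinguishable arrangements.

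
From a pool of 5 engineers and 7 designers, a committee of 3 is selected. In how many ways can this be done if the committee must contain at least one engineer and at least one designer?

Total 3-person selections from all 12: C(12,3) = 220.
Subtract selections that omit an entire group: no engineers → C(7,3) = 35; no designers → C(5,3) = 10.
Both groups omitted at once is impossible, so 220 − 45 = 175.

175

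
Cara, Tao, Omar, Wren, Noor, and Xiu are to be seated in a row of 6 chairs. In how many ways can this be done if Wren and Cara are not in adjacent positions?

There are 6! = 720 arrangements in all. If Wren and Cara are adjacent, merging them into one block gives 2·(5)! = 240 arrangements.
So 720 − 240 = 480 arrangements keep them apart.

480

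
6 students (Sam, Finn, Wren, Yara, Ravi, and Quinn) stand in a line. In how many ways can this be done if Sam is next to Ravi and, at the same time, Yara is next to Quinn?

96

Treat {Sam,Ravi} as one block (2 orders) and {Yara,Quinn} as another (2 orders).
That leaves 4 units to arrange: 2 × 2 × 4! = 4 × 24 = 96.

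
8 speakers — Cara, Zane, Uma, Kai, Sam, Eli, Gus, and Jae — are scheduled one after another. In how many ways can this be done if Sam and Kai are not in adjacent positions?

30240

There are 8! = 40320 arrangements in all. If Sam and Kai are adjacent, merging them into one block gives 2·(7)! = 10080 arrangements.
So 40320 − 10080 = 30240 arrangements keep them apart.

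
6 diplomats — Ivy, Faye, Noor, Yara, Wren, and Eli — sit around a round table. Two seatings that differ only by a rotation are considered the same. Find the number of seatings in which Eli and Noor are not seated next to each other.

Without the restriction there are (5)! = 120 seatings.
Those with Eli next to Noor: fuse the pair into one unit and seat 5 units around a circle — 2·(4)! = 48.
Subtracting, 120 − 48 = 72.

72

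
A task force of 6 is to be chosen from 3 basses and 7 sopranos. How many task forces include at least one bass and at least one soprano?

203

With no constraint there are C(10,6) = 210 possible selections.
Selections missing a whole group: no basses → C(7,6) = 7; no sopranos → C(3,6) = 0.
Both groups omitted at once is impossible, so 210 − 7 = 203.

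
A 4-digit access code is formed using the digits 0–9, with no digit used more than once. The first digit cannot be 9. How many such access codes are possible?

4536

The first digit has 10−1 = 9 choices (anything except 9).
The remaining 3 digits are filled from the other 9 symbols without repetition: 9 × 8 × 7 = 504.
Total: 9 × 504 = 4536.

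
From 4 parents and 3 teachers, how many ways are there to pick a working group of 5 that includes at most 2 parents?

Split by how many parents are chosen (0 through 2).
Sum: C(4,0)·C(3,5) + C(4,1)·C(3,4) + C(4,2)·C(3,3) = 0 + 0 + 6 = 6.

6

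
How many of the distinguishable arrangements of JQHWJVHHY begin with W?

3360

Fix W in the first position and arrange the remaining 8 letters.
Those 8 letters have H appearing 3 times and J appearing twice, giving (8)!/(3!·2!) = 3360.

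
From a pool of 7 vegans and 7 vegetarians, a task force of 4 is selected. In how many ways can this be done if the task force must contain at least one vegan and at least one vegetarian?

Total 4-person selections from all 14: C(14,4) = 1001.
Selections missing a whole group: no vegans → C(7,4) = 35; no vegetarians → C(7,4) = 35.
Both groups omitted at once is impossible, so 1001 − 70 = 931.

931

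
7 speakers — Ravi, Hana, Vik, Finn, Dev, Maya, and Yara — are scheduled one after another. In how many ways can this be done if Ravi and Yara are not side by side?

3600

Of the 7! = 5040 arrangements, those with Ravi and Yara adjacent number 2 × 6! = 1440 (treat the pair as a block with 2 internal orders).
Complementary counting: 5040 − 1440 = 3600.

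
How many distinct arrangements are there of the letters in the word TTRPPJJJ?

The 8 letters of TTRPPJJJ have repeats: J appearing 3 times, P appearing twice, and T appearing twice.
So there are 8! / (3!·2!·2!) = 1680 distinguishable arrangements.

1680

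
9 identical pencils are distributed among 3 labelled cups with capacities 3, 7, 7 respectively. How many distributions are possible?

28

By stars and bars, unrestricted non-negative solutions to x_1+…+x_3 = 9 number C(9+2,2) = 55.
Subtract solutions that violate a single cap (substitute x_i' = x_i − (cap_i+1)): x_1 ≥ 4 gives C(7,2) = 21; x_2 ≥ 8 gives C(3,2) = 3; x_3 ≥ 8 gives C(3,2) = 3. Together 27.
No two caps can be exceeded simultaneously, so the pair terms are all 0.
By inclusion–exclusion the count is 55 − 27 + 0 = 28.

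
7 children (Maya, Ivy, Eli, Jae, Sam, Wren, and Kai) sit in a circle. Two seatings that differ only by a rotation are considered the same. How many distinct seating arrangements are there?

Fix one person's seat to break rotational symmetry; the remaining 6 people can be arranged in (6)! = 720 ways.

720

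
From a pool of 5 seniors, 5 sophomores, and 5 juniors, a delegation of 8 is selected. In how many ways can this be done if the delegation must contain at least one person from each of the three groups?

Unrestricted: C(15,8) = 6435 ways to pick any 8 of the 15.
Selections missing a whole group: no seniors → C(10,8) = 45; no sophomores → C(10,8) = 45; no juniors → C(10,8) = 45.
Add back selections omitting two groups (i.e. drawn from a single group): C(5,8) + C(5,8) + C(5,8) = 0.
By inclusion–exclusion: 6435 − 135 + 0 = 6300.

6300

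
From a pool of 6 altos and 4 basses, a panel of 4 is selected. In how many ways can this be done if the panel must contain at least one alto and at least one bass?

Unrestricted: C(10,4) = 210 ways to pick any 4 of the 10.
Subtract selections that omit an entire group: no altos → C(4,4) = 1; no basses → C(6,4) = 15.
Both groups omitted at once is impossible, so 210 − 16 = 194.

194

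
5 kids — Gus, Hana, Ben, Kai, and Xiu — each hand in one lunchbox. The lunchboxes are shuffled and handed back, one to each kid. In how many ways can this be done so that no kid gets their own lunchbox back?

44

Count assignments avoiding every fixed point. For any j of the 5 kids fixed to their own lunchbox, the other 5−j can be arranged in (5−j)! ways.
By inclusion–exclusion this is Σ_{j=0}^{5} (−1)^j C(5,j)·(5−j)!.
Computing: 120 − 120 + 60 − 20 + 5 − 1 = 44.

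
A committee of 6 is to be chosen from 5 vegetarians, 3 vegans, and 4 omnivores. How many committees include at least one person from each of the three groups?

Total 6-person selections from all 12: C(12,6) = 924.
Subtract selections that omit an entire group: no vegetarians → C(7,6) = 7; no vegans → C(9,6) = 84; no omnivores → C(8,6) = 28.
Add back selections omitting two groups (i.e. drawn from a single group): C(5,6) + C(3,6) + C(4,6) = 0.
By inclusion–exclusion: 924 − 119 + 0 = 805.

805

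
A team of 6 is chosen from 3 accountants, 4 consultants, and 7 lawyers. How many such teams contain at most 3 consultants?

2958

Split by how many consultants are chosen (0 through 3).
Sum: C(4,0)·C(10,6) + C(4,1)·C(10,5) + C(4,2)·C(10,4) + C(4,3)·C(10,3) = 210 + 1008 + 1260 + 480 = 2958.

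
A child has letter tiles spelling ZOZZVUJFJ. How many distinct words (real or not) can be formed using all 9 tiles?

Letter multiplicities in ZOZZVUJFJ: F×1, J×2, O×1, U×1, V×1, Z×3.
Dividing 9! = 362880 by 3!·2! = 12 for the repeated letters gives 30240.

30240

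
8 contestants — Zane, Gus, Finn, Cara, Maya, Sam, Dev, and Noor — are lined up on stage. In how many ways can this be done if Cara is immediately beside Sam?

Place the 6 others and the Cara-Sam pair as 7 objects in a line; the pair has 2 internal arrangements.
So the count is 2·(7)! = 10080.

10080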